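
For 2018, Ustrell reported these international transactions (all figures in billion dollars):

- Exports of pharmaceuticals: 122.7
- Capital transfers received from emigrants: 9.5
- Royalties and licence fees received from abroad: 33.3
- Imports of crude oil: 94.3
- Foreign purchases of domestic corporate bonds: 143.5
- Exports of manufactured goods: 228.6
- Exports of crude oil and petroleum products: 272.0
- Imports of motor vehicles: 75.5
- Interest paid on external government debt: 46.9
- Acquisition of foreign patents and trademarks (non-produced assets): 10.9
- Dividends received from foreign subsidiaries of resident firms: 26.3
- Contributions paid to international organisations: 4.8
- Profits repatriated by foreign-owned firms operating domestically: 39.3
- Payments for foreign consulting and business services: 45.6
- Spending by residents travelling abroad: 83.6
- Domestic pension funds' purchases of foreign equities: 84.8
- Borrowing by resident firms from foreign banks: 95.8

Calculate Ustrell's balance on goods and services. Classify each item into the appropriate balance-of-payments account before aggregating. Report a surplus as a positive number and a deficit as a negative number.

Goods: -75.5 + 272.0 - 94.3 + 122.7 + 228.6 = 453.5
Services: -83.6 + 33.3 - 45.6 = -95.9
Trade balance = 453.5 + (-95.9) = 357.6
(Excluded from the trade balance — capital account: capital transfers received from emigrants 9.5, acquisition of foreign patents and trademarks (non-produced assets) 10.9; financial account: foreign purchases of domestic corporate bonds 143.5, domestic pension funds' purchases of foreign equities 84.8, borrowing by resident firms from foreign banks 95.8; primary income: interest paid on external government debt 46.9, dividends received from foreign subsidiaries of resident firms 26.3, profits repatriated by foreign-owned firms operating domestically 39.3; secondary income: contributions paid to international organisations 4.8.)

357.6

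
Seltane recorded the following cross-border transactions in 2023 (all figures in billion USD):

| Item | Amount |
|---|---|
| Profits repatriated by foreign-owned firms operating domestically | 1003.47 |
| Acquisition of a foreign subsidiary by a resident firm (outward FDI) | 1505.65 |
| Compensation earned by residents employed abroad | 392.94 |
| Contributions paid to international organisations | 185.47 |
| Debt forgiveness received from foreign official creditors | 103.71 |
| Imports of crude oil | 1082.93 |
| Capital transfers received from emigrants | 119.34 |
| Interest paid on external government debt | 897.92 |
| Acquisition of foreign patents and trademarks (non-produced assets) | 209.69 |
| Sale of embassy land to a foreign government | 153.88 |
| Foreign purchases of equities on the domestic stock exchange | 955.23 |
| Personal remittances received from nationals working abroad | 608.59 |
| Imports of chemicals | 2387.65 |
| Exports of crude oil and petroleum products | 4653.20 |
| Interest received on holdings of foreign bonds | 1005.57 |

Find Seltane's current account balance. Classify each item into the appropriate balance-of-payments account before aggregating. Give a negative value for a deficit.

Goods: 4653.20 - 1082.93 - 2387.65 = 1182.62
Primary income: 392.94 - 1003.47 + 1005.57 - 897.92 = -502.88
Secondary income: -185.47 + 608.59 = 423.12
Current account = 1182.62 + (-502.88) + 423.12 = 1102.86
(Excluded from the current account — financial account: acquisition of a foreign subsidiary by a resident firm (outward FDI) 1505.65, foreign purchases of equities on the domestic stock exchange 955.23; capital account: debt forgiveness received from foreign official creditors 103.71, capital transfers received from emigrants 119.34, acquisition of foreign patents and trademarks (non-produced assets) 209.69, sale of embassy land to a foreign government 153.88.)

1102.86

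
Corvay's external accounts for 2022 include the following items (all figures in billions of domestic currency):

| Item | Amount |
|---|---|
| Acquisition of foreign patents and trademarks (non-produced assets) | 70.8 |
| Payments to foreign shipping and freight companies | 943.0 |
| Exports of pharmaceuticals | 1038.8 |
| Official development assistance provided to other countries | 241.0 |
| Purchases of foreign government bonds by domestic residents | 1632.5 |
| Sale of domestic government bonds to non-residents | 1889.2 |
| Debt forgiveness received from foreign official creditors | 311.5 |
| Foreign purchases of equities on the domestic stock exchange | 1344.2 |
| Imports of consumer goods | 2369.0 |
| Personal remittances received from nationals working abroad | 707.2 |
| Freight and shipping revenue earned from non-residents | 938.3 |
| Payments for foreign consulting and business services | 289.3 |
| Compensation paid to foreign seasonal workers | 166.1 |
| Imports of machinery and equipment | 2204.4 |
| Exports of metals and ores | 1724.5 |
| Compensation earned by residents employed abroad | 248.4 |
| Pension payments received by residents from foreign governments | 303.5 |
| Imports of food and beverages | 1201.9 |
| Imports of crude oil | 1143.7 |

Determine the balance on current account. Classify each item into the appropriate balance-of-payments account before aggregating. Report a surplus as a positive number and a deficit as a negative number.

-3597.7

Goods: 1038.8 - 2204.4 - 1143.7 + 1724.5 - 2369.0 - 1201.9 = -4155.7
Services: 938.3 - 943.0 - 289.3 = -294.0
Primary income: -166.1 + 248.4 = 82.3
Secondary income: -241.0 + 303.5 + 707.2 = 769.7
Current account = (-4155.7) + (-294.0) + 82.3 + 769.7 = -3597.7
(Excluded from the current account — capital account: acquisition of foreign patents and trademarks (non-produced assets) 70.8, debt forgiveness received from foreign official creditors 311.5; financial account: purchases of foreign government bonds by domestic residents 1632.5, sale of domestic government bonds to non-residents 1889.2, foreign purchases of equities on the domestic stock exchange 1344.2.)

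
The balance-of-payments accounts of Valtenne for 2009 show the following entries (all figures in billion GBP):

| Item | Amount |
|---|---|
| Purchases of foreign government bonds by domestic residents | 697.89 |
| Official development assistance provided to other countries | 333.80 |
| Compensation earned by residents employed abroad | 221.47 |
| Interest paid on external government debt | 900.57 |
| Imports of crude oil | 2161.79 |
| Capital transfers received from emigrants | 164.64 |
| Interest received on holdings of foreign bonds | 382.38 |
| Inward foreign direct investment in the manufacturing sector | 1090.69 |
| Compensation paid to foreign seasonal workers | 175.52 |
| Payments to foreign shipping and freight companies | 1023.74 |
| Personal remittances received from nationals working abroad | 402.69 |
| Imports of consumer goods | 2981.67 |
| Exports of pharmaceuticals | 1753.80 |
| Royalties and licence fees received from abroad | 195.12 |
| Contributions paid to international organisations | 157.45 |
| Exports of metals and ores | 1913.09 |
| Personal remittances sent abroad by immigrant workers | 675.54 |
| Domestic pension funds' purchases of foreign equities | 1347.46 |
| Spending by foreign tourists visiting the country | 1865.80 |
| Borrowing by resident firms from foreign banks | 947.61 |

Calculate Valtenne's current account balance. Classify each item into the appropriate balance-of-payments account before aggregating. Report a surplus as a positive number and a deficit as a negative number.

Goods: -2161.79 + 1913.09 - 2981.67 + 1753.80 = -1476.57
Services: 195.12 + 1865.80 - 1023.74 = 1037.18
Primary income: -175.52 - 900.57 + 221.47 + 382.38 = -472.24
Secondary income: -333.80 + 402.69 - 675.54 - 157.45 = -764.10
Current account = (-1476.57) + 1037.18 + (-472.24) + (-764.10) = -1675.73
(Excluded from the current account — financial account: purchases of foreign government bonds by domestic residents 697.89, inward foreign direct investment in the manufacturing sector 1090.69, domestic pension funds' purchases of foreign equities 1347.46, borrowing by resident firms from foreign banks 947.61; capital account: capital transfers received from emigrants 164.64.)

-1675.73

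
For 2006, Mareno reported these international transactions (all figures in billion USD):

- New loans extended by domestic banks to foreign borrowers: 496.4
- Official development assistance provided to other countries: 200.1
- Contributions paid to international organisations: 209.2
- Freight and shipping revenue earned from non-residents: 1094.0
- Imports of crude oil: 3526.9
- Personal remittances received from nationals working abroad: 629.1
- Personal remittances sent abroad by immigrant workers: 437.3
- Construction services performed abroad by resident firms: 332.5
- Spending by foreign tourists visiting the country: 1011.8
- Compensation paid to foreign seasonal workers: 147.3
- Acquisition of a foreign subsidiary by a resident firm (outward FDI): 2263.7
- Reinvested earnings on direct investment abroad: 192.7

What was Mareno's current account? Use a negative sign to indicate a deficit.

-1260.7

Goods: -3526.9
Services: 1094.0 + 332.5 + 1011.8 = 2438.3
Primary income: 192.7 - 147.3 = 45.4
Secondary income: -200.1 + 629.1 - 209.2 - 437.3 = -217.5
Current account = (-3526.9) + 2438.3 + 45.4 + (-217.5) = -1260.7
(Excluded from the current account — financial account: new loans extended by domestic banks to foreign borrowers 496.4, acquisition of a foreign subsidiary by a resident firm (outward FDI) 2263.7.)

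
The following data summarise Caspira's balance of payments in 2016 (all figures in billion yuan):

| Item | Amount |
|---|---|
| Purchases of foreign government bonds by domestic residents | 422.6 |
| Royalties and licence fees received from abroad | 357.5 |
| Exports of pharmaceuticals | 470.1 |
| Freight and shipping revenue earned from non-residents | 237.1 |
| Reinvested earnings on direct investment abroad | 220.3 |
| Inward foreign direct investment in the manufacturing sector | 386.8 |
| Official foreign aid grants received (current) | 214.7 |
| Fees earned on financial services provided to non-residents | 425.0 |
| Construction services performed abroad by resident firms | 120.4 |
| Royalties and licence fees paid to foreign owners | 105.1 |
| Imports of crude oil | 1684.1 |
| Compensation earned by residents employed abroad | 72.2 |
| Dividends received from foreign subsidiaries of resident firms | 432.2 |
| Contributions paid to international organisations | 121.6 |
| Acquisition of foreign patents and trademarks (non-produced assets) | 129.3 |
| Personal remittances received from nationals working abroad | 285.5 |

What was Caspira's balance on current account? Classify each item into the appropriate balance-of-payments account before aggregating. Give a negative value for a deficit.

924.2

Goods: -1684.1 + 470.1 = -1214.0
Services: 425.0 + 357.5 - 105.1 + 237.1 + 120.4 = 1034.9
Primary income: 432.2 + 72.2 + 220.3 = 724.7
Secondary income: 214.7 + 285.5 - 121.6 = 378.6
Current account = (-1214.0) + 1034.9 + 724.7 + 378.6 = 924.2
(Excluded from the current account — financial account: purchases of foreign government bonds by domestic residents 422.6, inward foreign direct investment in the manufacturing sector 386.8; capital account: acquisition of foreign patents and trademarks (non-produced assets) 129.3.)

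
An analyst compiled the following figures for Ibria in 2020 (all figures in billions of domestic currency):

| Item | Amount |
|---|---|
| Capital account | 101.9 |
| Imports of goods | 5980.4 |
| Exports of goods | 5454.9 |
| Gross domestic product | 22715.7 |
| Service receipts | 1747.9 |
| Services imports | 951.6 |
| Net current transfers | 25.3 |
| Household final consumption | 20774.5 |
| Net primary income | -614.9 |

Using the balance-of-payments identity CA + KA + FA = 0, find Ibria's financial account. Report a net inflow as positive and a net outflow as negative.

216.9

Goods balance = 5454.9 - 5980.4 = -525.5
Services balance = 1747.9 - 951.6 = 796.3
Trade balance (goods + services) = -525.5 + 796.3 = 270.8
Net primary income = -614.9
Net secondary income = 25.3
Current account = 270.8 + (-614.9) + 25.3 = -318.8
Financial account = -(-318.8 + 101.9) = 216.9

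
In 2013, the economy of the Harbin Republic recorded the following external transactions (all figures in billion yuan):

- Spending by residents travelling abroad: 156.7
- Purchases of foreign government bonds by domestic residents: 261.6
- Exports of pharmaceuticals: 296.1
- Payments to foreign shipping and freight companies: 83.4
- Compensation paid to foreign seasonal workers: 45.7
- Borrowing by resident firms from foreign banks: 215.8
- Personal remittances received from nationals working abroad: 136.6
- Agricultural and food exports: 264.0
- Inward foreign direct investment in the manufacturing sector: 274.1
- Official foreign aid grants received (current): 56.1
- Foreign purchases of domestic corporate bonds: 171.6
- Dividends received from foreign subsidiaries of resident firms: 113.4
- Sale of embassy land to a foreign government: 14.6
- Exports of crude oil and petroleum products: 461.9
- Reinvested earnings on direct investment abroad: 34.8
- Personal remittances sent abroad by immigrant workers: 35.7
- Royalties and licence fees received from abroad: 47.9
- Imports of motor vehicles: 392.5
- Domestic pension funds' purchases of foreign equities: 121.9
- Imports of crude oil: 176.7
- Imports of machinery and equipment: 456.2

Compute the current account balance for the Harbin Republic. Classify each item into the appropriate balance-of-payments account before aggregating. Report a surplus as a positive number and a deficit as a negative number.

63.9

Goods: 264.0 - 392.5 - 176.7 - 456.2 + 461.9 + 296.1 = -3.4
Services: 47.9 - 156.7 - 83.4 = -192.2
Primary income: 113.4 - 45.7 + 34.8 = 102.5
Secondary income: 136.6 + 56.1 - 35.7 = 157.0
Current account = (-3.4) + (-192.2) + 102.5 + 157.0 = 63.9
(Excluded from the current account — financial account: purchases of foreign government bonds by domestic residents 261.6, borrowing by resident firms from foreign banks 215.8, inward foreign direct investment in the manufacturing sector 274.1, foreign purchases of domestic corporate bonds 171.6, domestic pension funds' purchases of foreign equities 121.9; capital account: sale of embassy land to a foreign government 14.6.)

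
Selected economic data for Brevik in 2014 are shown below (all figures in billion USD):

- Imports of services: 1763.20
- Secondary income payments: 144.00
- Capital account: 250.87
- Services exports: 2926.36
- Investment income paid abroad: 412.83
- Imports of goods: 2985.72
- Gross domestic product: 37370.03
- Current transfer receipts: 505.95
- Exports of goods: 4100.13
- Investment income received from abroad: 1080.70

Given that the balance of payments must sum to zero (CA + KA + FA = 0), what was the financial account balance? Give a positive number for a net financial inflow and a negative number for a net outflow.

Goods balance = 4100.13 - 2985.72 = 1114.41
Services balance = 2926.36 - 1763.20 = 1163.16
Trade balance (goods + services) = 1114.41 + 1163.16 = 2277.57
Net primary income = 1080.70 - 412.83 = 667.87
Net secondary income = 505.95 - 144.00 = 361.95
Current account = 2277.57 + 667.87 + 361.95 = 3307.39
Financial account = -(3307.39 + 250.87) = -3558.26

-3558.26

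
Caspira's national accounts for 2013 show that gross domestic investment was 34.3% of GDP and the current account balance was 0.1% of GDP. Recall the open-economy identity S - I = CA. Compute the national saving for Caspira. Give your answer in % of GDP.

34.4

S = I + CA = 34.3 + 0.1 = 34.4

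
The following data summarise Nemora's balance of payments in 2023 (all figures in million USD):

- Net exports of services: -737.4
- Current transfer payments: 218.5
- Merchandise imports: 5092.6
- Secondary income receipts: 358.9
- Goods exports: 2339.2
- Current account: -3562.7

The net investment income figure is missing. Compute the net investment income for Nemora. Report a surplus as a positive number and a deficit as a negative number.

-212.3

Current account = goods balance + services balance + net primary income + net secondary income
Sum of the known components = -3350.4
Net investment income = CA - (known components) = -3562.7 - (-3350.4) = -212.3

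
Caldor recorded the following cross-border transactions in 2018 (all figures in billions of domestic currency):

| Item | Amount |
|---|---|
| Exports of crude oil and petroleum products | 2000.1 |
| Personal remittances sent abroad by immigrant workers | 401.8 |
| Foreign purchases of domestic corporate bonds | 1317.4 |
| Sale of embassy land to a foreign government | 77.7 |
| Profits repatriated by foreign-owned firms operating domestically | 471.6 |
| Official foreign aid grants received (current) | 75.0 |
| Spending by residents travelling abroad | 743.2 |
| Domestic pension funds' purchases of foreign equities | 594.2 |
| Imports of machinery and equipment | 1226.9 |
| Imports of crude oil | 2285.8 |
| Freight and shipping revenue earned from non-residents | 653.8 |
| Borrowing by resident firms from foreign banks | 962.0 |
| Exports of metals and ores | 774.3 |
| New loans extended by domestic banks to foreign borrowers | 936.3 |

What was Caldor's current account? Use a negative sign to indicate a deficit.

-1626.1

Goods: -1226.9 + 2000.1 - 2285.8 + 774.3 = -738.3
Services: -743.2 + 653.8 = -89.4
Primary income: -471.6
Secondary income: 75.0 - 401.8 = -326.8
Current account = (-738.3) + (-89.4) + (-471.6) + (-326.8) = -1626.1
(Excluded from the current account — financial account: foreign purchases of domestic corporate bonds 1317.4, domestic pension funds' purchases of foreign equities 594.2, borrowing by resident firms from foreign banks 962.0, new loans extended by domestic banks to foreign borrowers 936.3; capital account: sale of embassy land to a foreign government 77.7.)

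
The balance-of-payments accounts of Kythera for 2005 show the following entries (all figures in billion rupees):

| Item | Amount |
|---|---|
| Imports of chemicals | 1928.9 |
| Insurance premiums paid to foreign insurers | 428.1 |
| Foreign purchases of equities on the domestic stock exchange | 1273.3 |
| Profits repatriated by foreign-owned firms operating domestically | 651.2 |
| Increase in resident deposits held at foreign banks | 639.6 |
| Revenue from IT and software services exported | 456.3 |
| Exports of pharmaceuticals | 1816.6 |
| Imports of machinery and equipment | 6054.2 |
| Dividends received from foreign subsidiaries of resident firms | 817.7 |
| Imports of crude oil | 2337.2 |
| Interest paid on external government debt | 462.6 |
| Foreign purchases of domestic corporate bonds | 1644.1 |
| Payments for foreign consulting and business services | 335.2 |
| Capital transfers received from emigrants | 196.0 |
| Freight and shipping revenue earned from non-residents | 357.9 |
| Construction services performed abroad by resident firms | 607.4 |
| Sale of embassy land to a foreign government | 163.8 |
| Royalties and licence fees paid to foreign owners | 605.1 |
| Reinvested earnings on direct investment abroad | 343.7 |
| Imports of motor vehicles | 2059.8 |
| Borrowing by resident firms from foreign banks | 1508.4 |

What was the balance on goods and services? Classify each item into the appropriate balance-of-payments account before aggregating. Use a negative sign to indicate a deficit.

Goods: -6054.2 - 2059.8 + 1816.6 - 2337.2 - 1928.9 = -10563.5
Services: -605.1 - 335.2 + 357.9 - 428.1 + 607.4 + 456.3 = 53.2
Trade balance = -10563.5 + 53.2 = -10510.3
(Excluded from the trade balance — financial account: foreign purchases of equities on the domestic stock exchange 1273.3, increase in resident deposits held at foreign banks 639.6, foreign purchases of domestic corporate bonds 1644.1, borrowing by resident firms from foreign banks 1508.4; primary income: profits repatriated by foreign-owned firms operating domestically 651.2, dividends received from foreign subsidiaries of resident firms 817.7, interest paid on external government debt 462.6, reinvested earnings on direct investment abroad 343.7; capital account: capital transfers received from emigrants 196.0, sale of embassy land to a foreign government 163.8.)

-10510.3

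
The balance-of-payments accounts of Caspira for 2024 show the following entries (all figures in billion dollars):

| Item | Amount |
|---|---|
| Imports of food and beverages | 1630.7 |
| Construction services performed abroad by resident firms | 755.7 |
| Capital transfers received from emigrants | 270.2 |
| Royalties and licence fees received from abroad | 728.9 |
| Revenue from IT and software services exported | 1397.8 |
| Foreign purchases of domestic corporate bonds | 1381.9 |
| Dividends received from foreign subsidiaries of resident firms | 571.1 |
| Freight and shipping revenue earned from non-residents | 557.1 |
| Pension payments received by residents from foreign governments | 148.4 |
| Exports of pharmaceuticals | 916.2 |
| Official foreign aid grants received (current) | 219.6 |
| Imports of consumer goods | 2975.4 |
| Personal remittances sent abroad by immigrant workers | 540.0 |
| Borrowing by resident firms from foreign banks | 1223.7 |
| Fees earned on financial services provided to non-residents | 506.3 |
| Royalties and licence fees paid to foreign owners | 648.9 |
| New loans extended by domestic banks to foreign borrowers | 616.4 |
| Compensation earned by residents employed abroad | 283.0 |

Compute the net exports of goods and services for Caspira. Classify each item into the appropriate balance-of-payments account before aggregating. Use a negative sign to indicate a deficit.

Goods: -1630.7 + 916.2 - 2975.4 = -3689.9
Services: 557.1 + 506.3 - 648.9 + 728.9 + 755.7 + 1397.8 = 3296.9
Trade balance = -3689.9 + 3296.9 = -393.0
(Excluded from the trade balance — capital account: capital transfers received from emigrants 270.2; financial account: foreign purchases of domestic corporate bonds 1381.9, borrowing by resident firms from foreign banks 1223.7, new loans extended by domestic banks to foreign borrowers 616.4; primary income: dividends received from foreign subsidiaries of resident firms 571.1, compensation earned by residents employed abroad 283.0; secondary income: pension payments received by residents from foreign governments 148.4, official foreign aid grants received (current) 219.6, personal remittances sent abroad by immigrant workers 540.0.)

-393.0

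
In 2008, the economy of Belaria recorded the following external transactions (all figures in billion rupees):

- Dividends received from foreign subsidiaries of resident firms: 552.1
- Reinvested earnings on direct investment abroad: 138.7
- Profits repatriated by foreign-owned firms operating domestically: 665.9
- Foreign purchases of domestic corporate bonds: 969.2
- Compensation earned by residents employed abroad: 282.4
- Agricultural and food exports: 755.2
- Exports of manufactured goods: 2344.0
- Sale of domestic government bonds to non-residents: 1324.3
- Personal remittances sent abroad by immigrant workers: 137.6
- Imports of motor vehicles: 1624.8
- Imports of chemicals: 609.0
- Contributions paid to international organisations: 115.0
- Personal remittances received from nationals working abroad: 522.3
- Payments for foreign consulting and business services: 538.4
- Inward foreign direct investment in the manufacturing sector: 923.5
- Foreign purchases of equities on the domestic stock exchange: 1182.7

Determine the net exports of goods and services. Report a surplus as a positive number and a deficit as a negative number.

Goods: -1624.8 + 755.2 - 609.0 + 2344.0 = 865.4
Services: -538.4
Trade balance = 865.4 + (-538.4) = 327.0
(Excluded from the trade balance — primary income: dividends received from foreign subsidiaries of resident firms 552.1, reinvested earnings on direct investment abroad 138.7, profits repatriated by foreign-owned firms operating domestically 665.9, compensation earned by residents employed abroad 282.4; financial account: foreign purchases of domestic corporate bonds 969.2, sale of domestic government bonds to non-residents 1324.3, inward foreign direct investment in the manufacturing sector 923.5, foreign purchases of equities on the domestic stock exchange 1182.7; secondary income: personal remittances sent abroad by immigrant workers 137.6, contributions paid to international organisations 115.0, personal remittances received from nationals working abroad 522.3.)

327.0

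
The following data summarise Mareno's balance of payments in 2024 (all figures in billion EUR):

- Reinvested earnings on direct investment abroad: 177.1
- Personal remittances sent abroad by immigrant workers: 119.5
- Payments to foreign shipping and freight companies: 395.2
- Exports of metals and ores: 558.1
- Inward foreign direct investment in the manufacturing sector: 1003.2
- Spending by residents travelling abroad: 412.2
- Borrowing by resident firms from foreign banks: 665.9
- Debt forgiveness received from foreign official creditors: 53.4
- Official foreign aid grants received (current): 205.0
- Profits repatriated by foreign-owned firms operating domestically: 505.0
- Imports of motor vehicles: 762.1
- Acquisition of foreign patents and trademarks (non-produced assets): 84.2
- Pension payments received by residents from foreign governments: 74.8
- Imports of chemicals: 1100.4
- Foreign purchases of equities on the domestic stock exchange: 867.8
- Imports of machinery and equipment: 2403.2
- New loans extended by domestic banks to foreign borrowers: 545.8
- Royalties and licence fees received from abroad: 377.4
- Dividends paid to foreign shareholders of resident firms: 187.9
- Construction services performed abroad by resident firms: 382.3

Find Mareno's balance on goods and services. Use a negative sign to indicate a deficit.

-3755.3

Goods: -2403.2 - 1100.4 + 558.1 - 762.1 = -3707.6
Services: -412.2 - 395.2 + 377.4 + 382.3 = -47.7
Trade balance = -3707.6 + (-47.7) = -3755.3
(Excluded from the trade balance — primary income: reinvested earnings on direct investment abroad 177.1, profits repatriated by foreign-owned firms operating domestically 505.0, dividends paid to foreign shareholders of resident firms 187.9; secondary income: personal remittances sent abroad by immigrant workers 119.5, official foreign aid grants received (current) 205.0, pension payments received by residents from foreign governments 74.8; financial account: inward foreign direct investment in the manufacturing sector 1003.2, borrowing by resident firms from foreign banks 665.9, foreign purchases of equities on the domestic stock exchange 867.8, new loans extended by domestic banks to foreign borrowers 545.8; capital account: debt forgiveness received from foreign official creditors 53.4, acquisition of foreign patents and trademarks (non-produced assets) 84.2.)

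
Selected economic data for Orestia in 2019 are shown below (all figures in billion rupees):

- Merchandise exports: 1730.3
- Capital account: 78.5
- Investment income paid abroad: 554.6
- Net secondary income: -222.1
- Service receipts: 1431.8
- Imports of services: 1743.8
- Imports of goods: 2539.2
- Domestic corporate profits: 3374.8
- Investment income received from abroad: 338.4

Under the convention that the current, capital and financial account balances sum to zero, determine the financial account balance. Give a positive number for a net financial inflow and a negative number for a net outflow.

Goods balance = 1730.3 - 2539.2 = -808.9
Services balance = 1431.8 - 1743.8 = -312.0
Trade balance (goods + services) = -808.9 + (-312.0) = -1120.9
Net primary income = 338.4 - 554.6 = -216.2
Net secondary income = -222.1
Current account = -1120.9 + (-216.2) + (-222.1) = -1559.2
Financial account = -(-1559.2 + 78.5) = 1480.7

1480.7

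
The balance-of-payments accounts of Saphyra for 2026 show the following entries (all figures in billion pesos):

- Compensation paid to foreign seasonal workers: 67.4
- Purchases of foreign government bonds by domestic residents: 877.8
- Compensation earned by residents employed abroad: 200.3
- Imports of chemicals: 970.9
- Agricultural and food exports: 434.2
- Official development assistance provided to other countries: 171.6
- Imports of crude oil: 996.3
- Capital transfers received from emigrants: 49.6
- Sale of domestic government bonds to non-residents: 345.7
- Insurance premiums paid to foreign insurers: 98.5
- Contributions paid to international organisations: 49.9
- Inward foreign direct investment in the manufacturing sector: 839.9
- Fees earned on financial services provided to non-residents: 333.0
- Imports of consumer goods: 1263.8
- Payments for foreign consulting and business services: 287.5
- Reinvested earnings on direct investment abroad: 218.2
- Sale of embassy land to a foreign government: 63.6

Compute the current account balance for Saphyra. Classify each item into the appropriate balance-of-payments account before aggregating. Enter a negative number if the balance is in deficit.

-2720.2

Goods: 434.2 - 970.9 - 1263.8 - 996.3 = -2796.8
Services: -98.5 - 287.5 + 333.0 = -53.0
Primary income: -67.4 + 218.2 + 200.3 = 351.1
Secondary income: -171.6 - 49.9 = -221.5
Current account = (-2796.8) + (-53.0) + 351.1 + (-221.5) = -2720.2
(Excluded from the current account — financial account: purchases of foreign government bonds by domestic residents 877.8, sale of domestic government bonds to non-residents 345.7, inward foreign direct investment in the manufacturing sector 839.9; capital account: capital transfers received from emigrants 49.6, sale of embassy land to a foreign government 63.6.)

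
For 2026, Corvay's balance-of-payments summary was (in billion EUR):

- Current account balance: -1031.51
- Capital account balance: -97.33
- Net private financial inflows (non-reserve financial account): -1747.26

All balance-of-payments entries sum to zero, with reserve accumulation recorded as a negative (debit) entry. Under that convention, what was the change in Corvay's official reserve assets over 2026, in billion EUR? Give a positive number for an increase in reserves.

Official reserve transactions balance = -((-1031.51) + (-97.33) + (-1747.26)) = 2876.10
An accumulation of reserves is recorded as a debit (negative entry), so the change in the stock of reserves is the negative of that balance.
Change in official reserves = -(2876.10) = -2876.10

-2876.10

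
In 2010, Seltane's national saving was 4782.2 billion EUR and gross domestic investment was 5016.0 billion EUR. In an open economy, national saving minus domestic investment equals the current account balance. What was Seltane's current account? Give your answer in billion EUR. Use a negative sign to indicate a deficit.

S - I = CA (net lending to the rest of the world).
CA = S - I = 4782.2 - 5016.0 = -233.8

-233.8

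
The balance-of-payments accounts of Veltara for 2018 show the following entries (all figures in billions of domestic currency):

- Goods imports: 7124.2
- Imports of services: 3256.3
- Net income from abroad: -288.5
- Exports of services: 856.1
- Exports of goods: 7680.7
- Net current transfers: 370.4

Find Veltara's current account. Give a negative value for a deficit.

Goods balance = 7680.7 - 7124.2 = 556.5
Services balance = 856.1 - 3256.3 = -2400.2
Trade balance (goods + services) = 556.5 + (-2400.2) = -1843.7
Net primary income = -288.5
Net secondary income = 370.4
Current account = -1843.7 + (-288.5) + 370.4 = -1761.8

-1761.8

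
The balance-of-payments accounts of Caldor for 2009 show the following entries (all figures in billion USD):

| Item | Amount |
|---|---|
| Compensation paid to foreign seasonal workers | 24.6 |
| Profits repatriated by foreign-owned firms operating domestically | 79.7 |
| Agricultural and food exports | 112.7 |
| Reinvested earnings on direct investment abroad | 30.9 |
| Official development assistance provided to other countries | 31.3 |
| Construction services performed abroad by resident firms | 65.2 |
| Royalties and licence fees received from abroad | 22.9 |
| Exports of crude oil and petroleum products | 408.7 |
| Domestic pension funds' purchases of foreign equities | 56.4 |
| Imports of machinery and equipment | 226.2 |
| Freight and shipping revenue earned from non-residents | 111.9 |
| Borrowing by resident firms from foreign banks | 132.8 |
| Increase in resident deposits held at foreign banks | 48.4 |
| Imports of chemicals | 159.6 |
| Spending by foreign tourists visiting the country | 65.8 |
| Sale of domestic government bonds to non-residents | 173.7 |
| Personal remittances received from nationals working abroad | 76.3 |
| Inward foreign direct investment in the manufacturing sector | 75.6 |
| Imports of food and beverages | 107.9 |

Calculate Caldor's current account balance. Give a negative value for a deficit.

Goods: -107.9 + 408.7 - 159.6 - 226.2 + 112.7 = 27.7
Services: 111.9 + 65.2 + 65.8 + 22.9 = 265.8
Primary income: -24.6 + 30.9 - 79.7 = -73.4
Secondary income: 76.3 - 31.3 = 45.0
Current account = 27.7 + 265.8 + (-73.4) + 45.0 = 265.1
(Excluded from the current account — financial account: domestic pension funds' purchases of foreign equities 56.4, borrowing by resident firms from foreign banks 132.8, increase in resident deposits held at foreign banks 48.4, sale of domestic government bonds to non-residents 173.7, inward foreign direct investment in the manufacturing sector 75.6.)

265.1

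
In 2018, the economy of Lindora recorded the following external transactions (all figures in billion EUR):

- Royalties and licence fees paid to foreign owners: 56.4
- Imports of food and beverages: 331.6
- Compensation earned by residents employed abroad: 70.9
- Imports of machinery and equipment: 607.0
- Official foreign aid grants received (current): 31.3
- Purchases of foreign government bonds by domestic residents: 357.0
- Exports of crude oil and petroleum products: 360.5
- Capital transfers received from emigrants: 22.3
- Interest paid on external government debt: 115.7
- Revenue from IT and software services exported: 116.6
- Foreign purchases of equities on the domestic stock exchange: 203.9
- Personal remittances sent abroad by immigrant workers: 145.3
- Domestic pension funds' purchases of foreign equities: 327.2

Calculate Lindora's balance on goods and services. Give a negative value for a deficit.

-517.9

Goods: -331.6 - 607.0 + 360.5 = -578.1
Services: 116.6 - 56.4 = 60.2
Trade balance = -578.1 + 60.2 = -517.9
(Excluded from the trade balance — primary income: compensation earned by residents employed abroad 70.9, interest paid on external government debt 115.7; secondary income: official foreign aid grants received (current) 31.3, personal remittances sent abroad by immigrant workers 145.3; financial account: purchases of foreign government bonds by domestic residents 357.0, foreign purchases of equities on the domestic stock exchange 203.9, domestic pension funds' purchases of foreign equities 327.2; capital account: capital transfers received from emigrants 22.3.)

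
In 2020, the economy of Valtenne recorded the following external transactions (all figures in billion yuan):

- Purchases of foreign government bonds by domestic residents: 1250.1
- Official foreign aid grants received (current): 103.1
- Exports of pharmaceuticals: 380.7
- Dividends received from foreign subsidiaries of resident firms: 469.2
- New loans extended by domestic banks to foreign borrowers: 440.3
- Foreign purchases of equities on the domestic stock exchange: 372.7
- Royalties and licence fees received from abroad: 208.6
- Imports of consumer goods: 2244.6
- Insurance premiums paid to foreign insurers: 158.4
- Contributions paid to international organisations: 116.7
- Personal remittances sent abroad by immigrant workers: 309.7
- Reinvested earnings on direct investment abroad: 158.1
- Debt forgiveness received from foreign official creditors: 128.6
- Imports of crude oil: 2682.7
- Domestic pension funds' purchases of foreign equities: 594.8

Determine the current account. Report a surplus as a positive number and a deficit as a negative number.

Goods: -2682.7 + 380.7 - 2244.6 = -4546.6
Services: 208.6 - 158.4 = 50.2
Primary income: 158.1 + 469.2 = 627.3
Secondary income: -116.7 - 309.7 + 103.1 = -323.3
Current account = (-4546.6) + 50.2 + 627.3 + (-323.3) = -4192.4
(Excluded from the current account — financial account: purchases of foreign government bonds by domestic residents 1250.1, new loans extended by domestic banks to foreign borrowers 440.3, foreign purchases of equities on the domestic stock exchange 372.7, domestic pension funds' purchases of foreign equities 594.8; capital account: debt forgiveness received from foreign official creditors 128.6.)

-4192.4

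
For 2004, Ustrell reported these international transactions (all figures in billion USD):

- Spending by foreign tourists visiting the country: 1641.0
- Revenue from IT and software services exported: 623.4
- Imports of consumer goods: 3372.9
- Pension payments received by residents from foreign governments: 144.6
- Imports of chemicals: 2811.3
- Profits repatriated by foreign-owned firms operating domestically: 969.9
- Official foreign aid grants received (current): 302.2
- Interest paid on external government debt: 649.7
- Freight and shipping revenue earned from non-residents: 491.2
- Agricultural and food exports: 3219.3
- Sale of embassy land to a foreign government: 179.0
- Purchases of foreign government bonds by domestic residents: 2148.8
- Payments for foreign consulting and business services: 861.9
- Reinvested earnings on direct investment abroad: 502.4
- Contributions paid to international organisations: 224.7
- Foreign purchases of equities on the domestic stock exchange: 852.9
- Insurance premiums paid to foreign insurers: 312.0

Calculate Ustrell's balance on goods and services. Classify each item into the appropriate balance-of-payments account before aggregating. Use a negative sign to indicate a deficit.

Goods: 3219.3 - 2811.3 - 3372.9 = -2964.9
Services: 491.2 - 861.9 - 312.0 + 623.4 + 1641.0 = 1581.7
Trade balance = -2964.9 + 1581.7 = -1383.2
(Excluded from the trade balance — secondary income: pension payments received by residents from foreign governments 144.6, official foreign aid grants received (current) 302.2, contributions paid to international organisations 224.7; primary income: profits repatriated by foreign-owned firms operating domestically 969.9, interest paid on external government debt 649.7, reinvested earnings on direct investment abroad 502.4; capital account: sale of embassy land to a foreign government 179.0; financial account: purchases of foreign government bonds by domestic residents 2148.8, foreign purchases of equities on the domestic stock exchange 852.9.)

-1383.2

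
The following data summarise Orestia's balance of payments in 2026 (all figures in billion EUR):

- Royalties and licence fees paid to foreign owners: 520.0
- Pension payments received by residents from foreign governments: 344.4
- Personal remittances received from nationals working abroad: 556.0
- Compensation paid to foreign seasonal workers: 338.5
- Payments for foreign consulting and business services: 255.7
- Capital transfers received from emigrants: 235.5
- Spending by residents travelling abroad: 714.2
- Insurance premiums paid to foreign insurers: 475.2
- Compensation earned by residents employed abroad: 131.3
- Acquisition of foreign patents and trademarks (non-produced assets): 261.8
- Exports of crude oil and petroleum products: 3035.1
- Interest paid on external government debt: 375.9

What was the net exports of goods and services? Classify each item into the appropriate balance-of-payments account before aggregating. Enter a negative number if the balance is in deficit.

Goods: 3035.1
Services: -475.2 - 520.0 - 714.2 - 255.7 = -1965.1
Trade balance = 3035.1 + (-1965.1) = 1070.0
(Excluded from the trade balance — secondary income: pension payments received by residents from foreign governments 344.4, personal remittances received from nationals working abroad 556.0; primary income: compensation paid to foreign seasonal workers 338.5, compensation earned by residents employed abroad 131.3, interest paid on external government debt 375.9; capital account: capital transfers received from emigrants 235.5, acquisition of foreign patents and trademarks (non-produced assets) 261.8.)

1070.0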